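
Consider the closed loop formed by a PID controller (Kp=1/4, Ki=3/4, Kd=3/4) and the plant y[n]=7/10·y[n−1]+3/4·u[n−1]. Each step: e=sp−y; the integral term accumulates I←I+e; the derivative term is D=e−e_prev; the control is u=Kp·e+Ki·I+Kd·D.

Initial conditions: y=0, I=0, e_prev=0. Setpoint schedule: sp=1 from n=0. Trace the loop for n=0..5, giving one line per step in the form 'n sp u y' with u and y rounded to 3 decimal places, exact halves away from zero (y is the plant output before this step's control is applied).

(exact arithmetic carried between steps; '≈' marks a value shown rounded to 6 d.p. or computed from one; I and e_prev carry over from the previous line; the table rounds u and y to 3 d.p., halves away from zero)
n=0: y=0, sp=1, e=sp−y=1; I=1, D=e−e_prev=1; u=1/4·1+3/4·1+3/4·1=1.75; next y=7/10·0+3/4·1.75=1.3125
n=1: y=1.3125, sp=1, e=sp−y=-0.3125; I=0.6875, D=e−e_prev=-1.3125; u=1/4·(-0.3125)+3/4·0.6875+3/4·(-1.3125)=-0.546875; next y=7/10·1.3125+3/4·(-0.546875)≈0.508594
n=2: y≈0.508594, sp=1, e=sp−y≈0.491406; I≈1.178906, D=e−e_prev≈0.803906; u=1/4·0.491406+3/4·1.178906+3/4·0.803906≈1.609961; next y=7/10·0.508594+3/4·1.609961≈1.563486
n=3: y≈1.563486, sp=1, e=sp−y≈-0.563486; I≈0.615420, D=e−e_prev≈-1.054893; u=1/4·(-0.563486)+3/4·0.615420+3/4·(-1.054893)≈-0.470476; next y=7/10·1.563486+3/4·(-0.470476)≈0.741583
n=4: y≈0.741583, sp=1, e=sp−y≈0.258417; I≈0.873837, D=e−e_prev≈0.821903; u=1/4·0.258417+3/4·0.873837+3/4·0.821903≈1.336409; next y=7/10·0.741583+3/4·1.336409≈1.521415
n=5: y≈1.521415, sp=1, e=sp−y≈-0.521415; I≈0.352422, D=e−e_prev≈-0.779832; u=1/4·(-0.521415)+3/4·0.352422+3/4·(-0.779832)≈-0.450911; next y=7/10·1.521415+3/4·(-0.450911)≈0.726807

0 1 1.750 0.000
1 1 -0.547 1.313
2 1 1.610 0.509
3 1 -0.470 1.563
4 1 1.336 0.742
5 1 -0.451 1.521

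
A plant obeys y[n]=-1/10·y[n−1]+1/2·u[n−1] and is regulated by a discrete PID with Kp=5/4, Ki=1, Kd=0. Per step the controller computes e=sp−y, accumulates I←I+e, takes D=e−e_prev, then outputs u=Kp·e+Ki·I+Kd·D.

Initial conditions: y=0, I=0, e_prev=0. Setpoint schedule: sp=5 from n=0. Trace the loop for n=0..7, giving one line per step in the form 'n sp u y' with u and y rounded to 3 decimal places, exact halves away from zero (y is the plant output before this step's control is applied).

0 5 11.250 0.000
1 5 3.594 5.625
2 5 12.848 1.234
3 5 5.215 6.300
4 5 13.641 1.977
5 5 6.211 6.623
6 5 13.992 2.443
7 5 6.855 6.752

(exact arithmetic carried between steps; '≈' marks a value shown rounded to 6 d.p. or computed from one; I and e_prev carry over from the previous line; the table rounds u and y to 3 d.p., halves away from zero)
n=0: y=0, sp=5, e=sp−y=5; I=5, D=e−e_prev=5; u=5/4·5+1·5+0·5=11.25; next y=-1/10·0+1/2·11.25=5.625
n=1: y=5.625, sp=5, e=sp−y=-0.625; I=4.375, D=e−e_prev=-5.625; u=5/4·(-0.625)+1·4.375+0·(-5.625)=3.59375; next y=-1/10·5.625+1/2·3.59375=1.234375
n=2: y=1.234375, sp=5, e=sp−y=3.765625; I=8.140625, D=e−e_prev=4.390625; u=5/4·3.765625+1·8.140625+0·4.390625≈12.847656; next y=-1/10·1.234375+1/2·12.847656≈6.300391
n=3: y≈6.300391, sp=5, e=sp−y≈-1.300391; I≈6.840234, D=e−e_prev≈-5.066016; u=5/4·(-1.300391)+1·6.840234+0·(-5.066016)≈5.214746; next y=-1/10·6.300391+1/2·5.214746≈1.977334
n=4: y≈1.977334, sp=5, e=sp−y≈3.022666; I≈9.862900, D=e−e_prev≈4.323057; u=5/4·3.022666+1·9.862900+0·4.323057≈13.641233; next y=-1/10·1.977334+1/2·13.641233≈6.622883
n=5: y≈6.622883, sp=5, e=sp−y≈-1.622883; I≈8.240017, D=e−e_prev≈-4.645549; u=5/4·(-1.622883)+1·8.240017+0·(-4.645549)≈6.211414; next y=-1/10·6.622883+1/2·6.211414≈2.443418
n=6: y≈2.443418, sp=5, e=sp−y≈2.556582; I≈10.796599, D=e−e_prev≈4.179465; u=5/4·2.556582+1·10.796599+0·4.179465≈13.992326; next y=-1/10·2.443418+1/2·13.992326≈6.751821
n=7: y≈6.751821, sp=5, e=sp−y≈-1.751821; I≈9.044778, D=e−e_prev≈-4.308403; u=5/4·(-1.751821)+1·9.044778+0·(-4.308403)≈6.855001; next y=-1/10·6.751821+1/2·6.855001≈2.752319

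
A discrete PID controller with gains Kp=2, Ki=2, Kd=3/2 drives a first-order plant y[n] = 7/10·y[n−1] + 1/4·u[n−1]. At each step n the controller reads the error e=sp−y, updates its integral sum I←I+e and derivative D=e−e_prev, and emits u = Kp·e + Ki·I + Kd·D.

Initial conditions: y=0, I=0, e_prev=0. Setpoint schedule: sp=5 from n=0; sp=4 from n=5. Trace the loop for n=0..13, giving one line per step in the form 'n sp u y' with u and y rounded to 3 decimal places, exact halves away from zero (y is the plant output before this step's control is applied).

(exact arithmetic carried between steps; '≈' marks a value shown rounded to 6 d.p. or computed from one; I and e_prev carry over from the previous line; the table rounds u and y to 3 d.p., halves away from zero)
n=0: y=0, sp=5, e=sp−y=5; I=5, D=e−e_prev=5; u=2·5+2·5+3/2·5=27.5; next y=7/10·0+1/4·27.5=6.875
n=1: y=6.875, sp=5, e=sp−y=-1.875; I=3.125, D=e−e_prev=-6.875; u=2·(-1.875)+2·3.125+3/2·(-6.875)=-7.8125; next y=7/10·6.875+1/4·(-7.8125)=2.859375
n=2: y=2.859375, sp=5, e=sp−y=2.140625; I=5.265625, D=e−e_prev=4.015625; u=2·2.140625+2·5.265625+3/2·4.015625≈20.835938; next y=7/10·2.859375+1/4·20.835938≈7.210547
n=3: y≈7.210547, sp=5, e=sp−y≈-2.210547; I≈3.055078, D=e−e_prev≈-4.351172; u=2·(-2.210547)+2·3.055078+3/2·(-4.351172)≈-4.837695; next y=7/10·7.210547+1/4·(-4.837695)≈3.837959
n=4: y≈3.837959, sp=5, e=sp−y≈1.162041; I≈4.217119, D=e−e_prev≈3.372588; u=2·1.162041+2·4.217119+3/2·3.372588≈15.817202; next y=7/10·3.837959+1/4·15.817202≈6.640872
n=5: y≈6.640872, sp=4, e=sp−y≈-2.640872; I≈1.576247, D=e−e_prev≈-3.802913; u=2·(-2.640872)+2·1.576247+3/2·(-3.802913)≈-7.833618; next y=7/10·6.640872+1/4·(-7.833618)≈2.690206
n=6: y≈2.690206, sp=4, e=sp−y≈1.309794; I≈2.886042, D=e−e_prev≈3.950666; u=2·1.309794+2·2.886042+3/2·3.950666≈14.317671; next y=7/10·2.690206+1/4·14.317671≈5.462562
n=7: y≈5.462562, sp=4, e=sp−y≈-1.462562; I≈1.423480, D=e−e_prev≈-2.772356; u=2·(-1.462562)+2·1.423480+3/2·(-2.772356)≈-4.236698; next y=7/10·5.462562+1/4·(-4.236698)≈2.764619
n=8: y≈2.764619, sp=4, e=sp−y≈1.235381; I≈2.658861, D=e−e_prev≈2.697943; u=2·1.235381+2·2.658861+3/2·2.697943≈11.835399; next y=7/10·2.764619+1/4·11.835399≈4.894083
n=9: y≈4.894083, sp=4, e=sp−y≈-0.894083; I≈1.764778, D=e−e_prev≈-2.129464; u=2·(-0.894083)+2·1.764778+3/2·(-2.129464)≈-1.452806; next y=7/10·4.894083+1/4·(-1.452806)≈3.062657
n=10: y≈3.062657, sp=4, e=sp−y≈0.937343; I≈2.702122, D=e−e_prev≈1.831426; u=2·0.937343+2·2.702122+3/2·1.831426≈10.026069; next y=7/10·3.062657+1/4·10.026069≈4.650377
n=11: y≈4.650377, sp=4, e=sp−y≈-0.650377; I≈2.051745, D=e−e_prev≈-1.587720; u=2·(-0.650377)+2·2.051745+3/2·(-1.587720)≈0.421155; next y=7/10·4.650377+1/4·0.421155≈3.360553
n=12: y≈3.360553, sp=4, e=sp−y≈0.639447; I≈2.691192, D=e−e_prev≈1.289824; u=2·0.639447+2·2.691192+3/2·1.289824≈8.596016; next y=7/10·3.360553+1/4·8.596016≈4.501391
n=13: y≈4.501391, sp=4, e=sp−y≈-0.501391; I≈2.189801, D=e−e_prev≈-1.140838; u=2·(-0.501391)+2·2.189801+3/2·(-1.140838)≈1.665564; next y=7/10·4.501391+1/4·1.665564≈3.567365

0 5 27.500 0.000
1 5 -7.813 6.875
2 5 20.836 2.859
3 5 -4.838 7.211
4 5 15.817 3.838
5 4 -7.834 6.641
6 4 14.318 2.690
7 4 -4.237 5.463
8 4 11.835 2.765
9 4 -1.453 4.894
10 4 10.026 3.063
11 4 0.421 4.650
12 4 8.596 3.361
13 4 1.666 4.501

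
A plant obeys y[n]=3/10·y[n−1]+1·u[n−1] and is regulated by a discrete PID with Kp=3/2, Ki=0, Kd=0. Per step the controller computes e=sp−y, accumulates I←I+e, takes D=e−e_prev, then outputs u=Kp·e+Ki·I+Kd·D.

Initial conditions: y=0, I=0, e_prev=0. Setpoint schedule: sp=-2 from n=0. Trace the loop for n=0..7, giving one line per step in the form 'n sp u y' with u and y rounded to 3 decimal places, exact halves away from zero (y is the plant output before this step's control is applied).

(exact arithmetic carried between steps; '≈' marks a value shown rounded to 6 d.p. or computed from one; I and e_prev carry over from the previous line; the table rounds u and y to 3 d.p., halves away from zero)
n=0: y=0, sp=-2, e=sp−y=-2; I=-2, D=e−e_prev=-2; u=3/2·(-2)+0·(-2)+0·(-2)=-3; next y=3/10·0+1·(-3)=-3
n=1: y=-3, sp=-2, e=sp−y=1; I=-1, D=e−e_prev=3; u=3/2·1+0·(-1)+0·3=1.5; next y=3/10·(-3)+1·1.5=0.6
n=2: y=0.6, sp=-2, e=sp−y=-2.6; I=-3.6, D=e−e_prev=-3.6; u=3/2·(-2.6)+0·(-3.6)+0·(-3.6)=-3.9; next y=3/10·0.6+1·(-3.9)=-3.72
n=3: y=-3.72, sp=-2, e=sp−y=1.72; I=-1.88, D=e−e_prev=4.32; u=3/2·1.72+0·(-1.88)+0·4.32=2.58; next y=3/10·(-3.72)+1·2.58=1.464
n=4: y=1.464, sp=-2, e=sp−y=-3.464; I=-5.344, D=e−e_prev=-5.184; u=3/2·(-3.464)+0·(-5.344)+0·(-5.184)=-5.196; next y=3/10·1.464+1·(-5.196)=-4.7568
n=5: y=-4.7568, sp=-2, e=sp−y=2.7568; I=-2.5872, D=e−e_prev=6.2208; u=3/2·2.7568+0·(-2.5872)+0·6.2208=4.1352; next y=3/10·(-4.7568)+1·4.1352=2.70816
n=6: y=2.70816, sp=-2, e=sp−y=-4.70816; I=-7.29536, D=e−e_prev=-7.46496; u=3/2·(-4.70816)+0·(-7.29536)+0·(-7.46496)=-7.06224; next y=3/10·2.70816+1·(-7.06224)=-6.249792
n=7: y=-6.249792, sp=-2, e=sp−y=4.249792; I=-3.045568, D=e−e_prev=8.957952; u=3/2·4.249792+0·(-3.045568)+0·8.957952=6.374688; next y=3/10·(-6.249792)+1·6.374688≈4.499750

0 -2 -3.000 0.000
1 -2 1.500 -3.000
2 -2 -3.900 0.600
3 -2 2.580 -3.720
4 -2 -5.196 1.464
5 -2 4.135 -4.757
6 -2 -7.062 2.708
7 -2 6.375 -6.250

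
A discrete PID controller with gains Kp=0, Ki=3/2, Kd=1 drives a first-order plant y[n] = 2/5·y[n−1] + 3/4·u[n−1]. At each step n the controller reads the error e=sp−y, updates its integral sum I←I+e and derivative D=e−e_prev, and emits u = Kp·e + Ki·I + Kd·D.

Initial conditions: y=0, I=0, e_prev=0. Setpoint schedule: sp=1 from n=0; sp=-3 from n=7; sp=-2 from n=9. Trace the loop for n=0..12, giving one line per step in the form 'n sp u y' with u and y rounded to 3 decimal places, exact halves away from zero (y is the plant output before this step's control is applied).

0 1 2.500 0.000
1 1 -1.688 1.875
2 1 4.852 -0.516
3 1 -5.136 3.432
4 1 9.942 -2.479
5 1 -13.110 6.465
6 1 21.915 -7.247
7 -3 -41.387 13.538
8 -3 56.499 -25.626
9 -2 -90.599 32.124
10 -2 133.024 -55.100
11 -2 -206.620 77.728
12 -2 310.620 -123.874

(exact arithmetic carried between steps; '≈' marks a value shown rounded to 6 d.p. or computed from one; I and e_prev carry over from the previous line; the table rounds u and y to 3 d.p., halves away from zero)
n=0: y=0, sp=1, e=sp−y=1; I=1, D=e−e_prev=1; u=0·1+3/2·1+1·1=2.5; next y=2/5·0+3/4·2.5=1.875
n=1: y=1.875, sp=1, e=sp−y=-0.875; I=0.125, D=e−e_prev=-1.875; u=0·(-0.875)+3/2·0.125+1·(-1.875)=-1.6875; next y=2/5·1.875+3/4·(-1.6875)=-0.515625
n=2: y=-0.515625, sp=1, e=sp−y=1.515625; I=1.640625, D=e−e_prev=2.390625; u=0·1.515625+3/2·1.640625+1·2.390625≈4.851563; next y=2/5·(-0.515625)+3/4·4.851563≈3.432422
n=3: y≈3.432422, sp=1, e=sp−y≈-2.432422; I≈-0.791797, D=e−e_prev≈-3.948047; u=0·(-2.432422)+3/2·(-0.791797)+1·(-3.948047)≈-5.135742; next y=2/5·3.432422+3/4·(-5.135742)≈-2.478838
n=4: y≈-2.478838, sp=1, e=sp−y≈3.478838; I≈2.687041, D=e−e_prev≈5.911260; u=0·3.478838+3/2·2.687041+1·5.911260≈9.941821; next y=2/5·(-2.478838)+3/4·9.941821≈6.464831
n=5: y≈6.464831, sp=1, e=sp−y≈-5.464831; I≈-2.777790, D=e−e_prev≈-8.943669; u=0·(-5.464831)+3/2·(-2.777790)+1·(-8.943669)≈-13.110353; next y=2/5·6.464831+3/4·(-13.110353)≈-7.246833
n=6: y≈-7.246833, sp=1, e=sp−y≈8.246833; I≈5.469043, D=e−e_prev≈13.711664; u=0·8.246833+3/2·5.469043+1·13.711664≈21.915228; next y=2/5·(-7.246833)+3/4·21.915228≈13.537688
n=7: y≈13.537688, sp=-3, e=sp−y≈-16.537688; I≈-11.068645, D=e−e_prev≈-24.784521; u=0·(-16.537688)+3/2·(-11.068645)+1·(-24.784521)≈-41.387488; next y=2/5·13.537688+3/4·(-41.387488)≈-25.625541
n=8: y≈-25.625541, sp=-3, e=sp−y≈22.625541; I≈11.556896, D=e−e_prev≈39.163229; u=0·22.625541+3/2·11.556896+1·39.163229≈56.498573; next y=2/5·(-25.625541)+3/4·56.498573≈32.123713
n=9: y≈32.123713, sp=-2, e=sp−y≈-34.123713; I≈-22.566817, D=e−e_prev≈-56.749254; u=0·(-34.123713)+3/2·(-22.566817)+1·(-56.749254)≈-90.599480; next y=2/5·32.123713+3/4·(-90.599480)≈-55.100125
n=10: y≈-55.100125, sp=-2, e=sp−y≈53.100125; I≈30.533307, D=e−e_prev≈87.223838; u=0·53.100125+3/2·30.533307+1·87.223838≈133.023799; next y=2/5·(-55.100125)+3/4·133.023799≈77.727799
n=11: y≈77.727799, sp=-2, e=sp−y≈-79.727799; I≈-49.194492, D=e−e_prev≈-132.827924; u=0·(-79.727799)+3/2·(-49.194492)+1·(-132.827924)≈-206.619661; next y=2/5·77.727799+3/4·(-206.619661)≈-123.873626
n=12: y≈-123.873626, sp=-2, e=sp−y≈121.873626; I≈72.679135, D=e−e_prev≈201.601426; u=0·121.873626+3/2·72.679135+1·201.601426≈310.620127; next y=2/5·(-123.873626)+3/4·310.620127≈183.415645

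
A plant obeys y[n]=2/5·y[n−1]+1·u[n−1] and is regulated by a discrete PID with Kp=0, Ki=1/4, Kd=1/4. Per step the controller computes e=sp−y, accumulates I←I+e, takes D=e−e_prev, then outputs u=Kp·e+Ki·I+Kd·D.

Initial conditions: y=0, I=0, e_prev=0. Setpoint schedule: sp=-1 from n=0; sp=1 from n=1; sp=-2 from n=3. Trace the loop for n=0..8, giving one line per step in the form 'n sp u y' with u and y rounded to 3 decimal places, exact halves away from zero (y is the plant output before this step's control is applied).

(exact arithmetic carried between steps; '≈' marks a value shown rounded to 6 d.p. or computed from one; I and e_prev carry over from the previous line; the table rounds u and y to 3 d.p., halves away from zero)
n=0: y=0, sp=-1, e=sp−y=-1; I=-1, D=e−e_prev=-1; u=0·(-1)+1/4·(-1)+1/4·(-1)=-0.5; next y=2/5·0+1·(-0.5)=-0.5
n=1: y=-0.5, sp=1, e=sp−y=1.5; I=0.5, D=e−e_prev=2.5; u=0·1.5+1/4·0.5+1/4·2.5=0.75; next y=2/5·(-0.5)+1·0.75=0.55
n=2: y=0.55, sp=1, e=sp−y=0.45; I=0.95, D=e−e_prev=-1.05; u=0·0.45+1/4·0.95+1/4·(-1.05)=-0.025; next y=2/5·0.55+1·(-0.025)=0.195
n=3: y=0.195, sp=-2, e=sp−y=-2.195; I=-1.245, D=e−e_prev=-2.645; u=0·(-2.195)+1/4·(-1.245)+1/4·(-2.645)=-0.9725; next y=2/5·0.195+1·(-0.9725)=-0.8945
n=4: y=-0.8945, sp=-2, e=sp−y=-1.1055; I=-2.3505, D=e−e_prev=1.0895; u=0·(-1.1055)+1/4·(-2.3505)+1/4·1.0895=-0.31525; next y=2/5·(-0.8945)+1·(-0.31525)=-0.67305
n=5: y=-0.67305, sp=-2, e=sp−y=-1.32695; I=-3.67745, D=e−e_prev=-0.22145; u=0·(-1.32695)+1/4·(-3.67745)+1/4·(-0.22145)=-0.974725; next y=2/5·(-0.67305)+1·(-0.974725)=-1.243945
n=6: y=-1.243945, sp=-2, e=sp−y=-0.756055; I=-4.433505, D=e−e_prev=0.570895; u=0·(-0.756055)+1/4·(-4.433505)+1/4·0.570895≈-0.965653; next y=2/5·(-1.243945)+1·(-0.965653)≈-1.463231
n=7: y≈-1.463231, sp=-2, e=sp−y≈-0.536770; I≈-4.970275, D=e−e_prev≈0.219286; u=0·(-0.536770)+1/4·(-4.970275)+1/4·0.219286≈-1.187747; next y=2/5·(-1.463231)+1·(-1.187747)≈-1.773039
n=8: y≈-1.773039, sp=-2, e=sp−y≈-0.226961; I≈-5.197235, D=e−e_prev≈0.309809; u=0·(-0.226961)+1/4·(-5.197235)+1/4·0.309809≈-1.221857; next y=2/5·(-1.773039)+1·(-1.221857)≈-1.931072

0 -1 -0.500 0.000
1 1 0.750 -0.500
2 1 -0.025 0.550
3 -2 -0.973 0.195
4 -2 -0.315 -0.895
5 -2 -0.975 -0.673
6 -2 -0.966 -1.244
7 -2 -1.188 -1.463
8 -2 -1.222 -1.773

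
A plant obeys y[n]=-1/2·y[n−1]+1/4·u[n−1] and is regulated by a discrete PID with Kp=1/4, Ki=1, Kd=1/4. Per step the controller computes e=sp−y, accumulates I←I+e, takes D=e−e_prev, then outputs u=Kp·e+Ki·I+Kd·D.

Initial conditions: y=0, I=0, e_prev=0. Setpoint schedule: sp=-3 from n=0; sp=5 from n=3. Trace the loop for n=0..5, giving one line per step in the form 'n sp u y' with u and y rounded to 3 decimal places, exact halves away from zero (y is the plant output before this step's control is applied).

(exact arithmetic carried between steps; '≈' marks a value shown rounded to 6 d.p. or computed from one; I and e_prev carry over from the previous line; the table rounds u and y to 3 d.p., halves away from zero)
n=0: y=0, sp=-3, e=sp−y=-3; I=-3, D=e−e_prev=-3; u=1/4·(-3)+1·(-3)+1/4·(-3)=-4.5; next y=-1/2·0+1/4·(-4.5)=-1.125
n=1: y=-1.125, sp=-3, e=sp−y=-1.875; I=-4.875, D=e−e_prev=1.125; u=1/4·(-1.875)+1·(-4.875)+1/4·1.125=-5.0625; next y=-1/2·(-1.125)+1/4·(-5.0625)=-0.703125
n=2: y=-0.703125, sp=-3, e=sp−y=-2.296875; I=-7.171875, D=e−e_prev=-0.421875; u=1/4·(-2.296875)+1·(-7.171875)+1/4·(-0.421875)≈-7.851563; next y=-1/2·(-0.703125)+1/4·(-7.851563)≈-1.611328
n=3: y≈-1.611328, sp=5, e=sp−y≈6.611328; I≈-0.560547, D=e−e_prev≈8.908203; u=1/4·6.611328+1·(-0.560547)+1/4·8.908203≈3.319336; next y=-1/2·(-1.611328)+1/4·3.319336≈1.635498
n=4: y≈1.635498, sp=5, e=sp−y≈3.364502; I≈2.803955, D=e−e_prev≈-3.246826; u=1/4·3.364502+1·2.803955+1/4·(-3.246826)≈2.833374; next y=-1/2·1.635498+1/4·2.833374≈-0.109406
n=5: y≈-0.109406, sp=5, e=sp−y≈5.109406; I≈7.913361, D=e−e_prev≈1.744904; u=1/4·5.109406+1·7.913361+1/4·1.744904≈9.626938; next y=-1/2·(-0.109406)+1/4·9.626938≈2.461437

0 -3 -4.500 0.000
1 -3 -5.063 -1.125
2 -3 -7.852 -0.703
3 5 3.319 -1.611
4 5 2.833 1.635
5 5 9.627 -0.109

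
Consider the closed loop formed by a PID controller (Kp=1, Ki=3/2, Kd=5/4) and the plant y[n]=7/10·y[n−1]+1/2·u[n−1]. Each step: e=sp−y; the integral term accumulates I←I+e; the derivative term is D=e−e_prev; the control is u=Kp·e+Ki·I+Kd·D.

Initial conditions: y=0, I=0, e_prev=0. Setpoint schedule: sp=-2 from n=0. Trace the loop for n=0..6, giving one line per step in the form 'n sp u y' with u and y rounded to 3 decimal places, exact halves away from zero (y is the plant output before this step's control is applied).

0 -2 -7.500 0.000
1 -2 6.063 -3.750
2 -2 -11.586 0.406
3 -2 12.181 -5.509
4 -2 -18.986 2.234
5 -2 22.453 -7.929
6 -2 -32.377 5.676

(exact arithmetic carried between steps; '≈' marks a value shown rounded to 6 d.p. or computed from one; I and e_prev carry over from the previous line; the table rounds u and y to 3 d.p., halves away from zero)
n=0: y=0, sp=-2, e=sp−y=-2; I=-2, D=e−e_prev=-2; u=1·(-2)+3/2·(-2)+5/4·(-2)=-7.5; next y=7/10·0+1/2·(-7.5)=-3.75
n=1: y=-3.75, sp=-2, e=sp−y=1.75; I=-0.25, D=e−e_prev=3.75; u=1·1.75+3/2·(-0.25)+5/4·3.75=6.0625; next y=7/10·(-3.75)+1/2·6.0625=0.40625
n=2: y=0.40625, sp=-2, e=sp−y=-2.40625; I=-2.65625, D=e−e_prev=-4.15625; u=1·(-2.40625)+3/2·(-2.65625)+5/4·(-4.15625)≈-11.585938; next y=7/10·0.40625+1/2·(-11.585938)≈-5.508594
n=3: y≈-5.508594, sp=-2, e=sp−y≈3.508594; I≈0.852344, D=e−e_prev≈5.914844; u=1·3.508594+3/2·0.852344+5/4·5.914844≈12.180664; next y=7/10·(-5.508594)+1/2·12.180664≈2.234316
n=4: y≈2.234316, sp=-2, e=sp−y≈-4.234316; I≈-3.381973, D=e−e_prev≈-7.742910; u=1·(-4.234316)+3/2·(-3.381973)+5/4·(-7.742910)≈-18.985913; next y=7/10·2.234316+1/2·(-18.985913)≈-7.928935
n=5: y≈-7.928935, sp=-2, e=sp−y≈5.928935; I≈2.546962, D=e−e_prev≈10.163251; u=1·5.928935+3/2·2.546962+5/4·10.163251≈22.453443; next y=7/10·(-7.928935)+1/2·22.453443≈5.676467
n=6: y≈5.676467, sp=-2, e=sp−y≈-7.676467; I≈-5.129505, D=e−e_prev≈-13.605402; u=1·(-7.676467)+3/2·(-5.129505)+5/4·(-13.605402)≈-32.377476; next y=7/10·5.676467+1/2·(-32.377476)≈-12.215211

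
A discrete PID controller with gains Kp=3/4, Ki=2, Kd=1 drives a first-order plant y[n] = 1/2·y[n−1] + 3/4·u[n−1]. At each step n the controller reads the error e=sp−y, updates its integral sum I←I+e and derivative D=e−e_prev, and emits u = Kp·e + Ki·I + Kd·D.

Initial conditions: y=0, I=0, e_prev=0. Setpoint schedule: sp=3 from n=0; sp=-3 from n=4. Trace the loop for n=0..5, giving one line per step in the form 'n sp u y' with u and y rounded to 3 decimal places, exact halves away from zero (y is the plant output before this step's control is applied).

(exact arithmetic carried between steps; '≈' marks a value shown rounded to 6 d.p. or computed from one; I and e_prev carry over from the previous line; the table rounds u and y to 3 d.p., halves away from zero)
n=0: y=0, sp=3, e=sp−y=3; I=3, D=e−e_prev=3; u=3/4·3+2·3+1·3=11.25; next y=1/2·0+3/4·11.25=8.4375
n=1: y=8.4375, sp=3, e=sp−y=-5.4375; I=-2.4375, D=e−e_prev=-8.4375; u=3/4·(-5.4375)+2·(-2.4375)+1·(-8.4375)=-17.390625; next y=1/2·8.4375+3/4·(-17.390625)≈-8.824219
n=2: y≈-8.824219, sp=3, e=sp−y≈11.824219; I≈9.386719, D=e−e_prev≈17.261719; u=3/4·11.824219+2·9.386719+1·17.261719≈44.903320; next y=1/2·(-8.824219)+3/4·44.903320≈29.265381
n=3: y≈29.265381, sp=3, e=sp−y≈-26.265381; I≈-16.878662, D=e−e_prev≈-38.089600; u=3/4·(-26.265381)+2·(-16.878662)+1·(-38.089600)≈-91.545959; next y=1/2·29.265381+3/4·(-91.545959)≈-54.026779
n=4: y≈-54.026779, sp=-3, e=sp−y≈51.026779; I≈34.148117, D=e−e_prev≈77.292160; u=3/4·51.026779+2·34.148117+1·77.292160≈183.858479; next y=1/2·(-54.026779)+3/4·183.858479≈110.880469
n=5: y≈110.880469, sp=-3, e=sp−y≈-113.880469; I≈-79.732352, D=e−e_prev≈-164.907248; u=3/4·(-113.880469)+2·(-79.732352)+1·(-164.907248)≈-409.782305; next y=1/2·110.880469+3/4·(-409.782305)≈-251.896494

0 3 11.250 0.000
1 3 -17.391 8.438
2 3 44.903 -8.824
3 3 -91.546 29.265
4 -3 183.858 -54.027
5 -3 -409.782 110.880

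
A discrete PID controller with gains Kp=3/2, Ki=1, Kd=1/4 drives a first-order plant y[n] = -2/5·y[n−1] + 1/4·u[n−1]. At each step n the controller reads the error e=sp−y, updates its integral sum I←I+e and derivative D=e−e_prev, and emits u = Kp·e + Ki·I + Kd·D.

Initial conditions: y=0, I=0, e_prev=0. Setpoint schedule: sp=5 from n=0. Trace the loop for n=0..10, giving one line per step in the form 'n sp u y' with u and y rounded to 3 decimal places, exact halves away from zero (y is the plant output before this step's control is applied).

0 5 13.750 0.000
1 5 8.047 3.438
2 5 18.171 0.637
3 5 11.793 4.288
4 5 21.819 1.233
5 5 14.569 4.962
6 5 24.625 1.658
7 5 16.593 5.493
8 5 26.800 1.951
9 5 18.050 5.920
10 5 28.504 2.145

(exact arithmetic carried between steps; '≈' marks a value shown rounded to 6 d.p. or computed from one; I and e_prev carry over from the previous line; the table rounds u and y to 3 d.p., halves away from zero)
n=0: y=0, sp=5, e=sp−y=5; I=5, D=e−e_prev=5; u=3/2·5+1·5+1/4·5=13.75; next y=-2/5·0+1/4·13.75=3.4375
n=1: y=3.4375, sp=5, e=sp−y=1.5625; I=6.5625, D=e−e_prev=-3.4375; u=3/2·1.5625+1·6.5625+1/4·(-3.4375)=8.046875; next y=-2/5·3.4375+1/4·8.046875≈0.636719
n=2: y≈0.636719, sp=5, e=sp−y≈4.363281; I≈10.925781, D=e−e_prev≈2.800781; u=3/2·4.363281+1·10.925781+1/4·2.800781≈18.170898; next y=-2/5·0.636719+1/4·18.170898≈4.288037
n=3: y≈4.288037, sp=5, e=sp−y≈0.711963; I≈11.637744, D=e−e_prev≈-3.651318; u=3/2·0.711963+1·11.637744+1/4·(-3.651318)≈11.792859; next y=-2/5·4.288037+1/4·11.792859≈1.233000
n=4: y≈1.233000, sp=5, e=sp−y≈3.767000; I≈15.404744, D=e−e_prev≈3.055037; u=3/2·3.767000+1·15.404744+1/4·3.055037≈21.819004; next y=-2/5·1.233000+1/4·21.819004≈4.961551
n=5: y≈4.961551, sp=5, e=sp−y≈0.038449; I≈15.443193, D=e−e_prev≈-3.728551; u=3/2·0.038449+1·15.443193+1/4·(-3.728551)≈14.568729; next y=-2/5·4.961551+1/4·14.568729≈1.657562
n=6: y≈1.657562, sp=5, e=sp−y≈3.342438; I≈18.785631, D=e−e_prev≈3.303989; u=3/2·3.342438+1·18.785631+1/4·3.303989≈24.625286; next y=-2/5·1.657562+1/4·24.625286≈5.493297
n=7: y≈5.493297, sp=5, e=sp−y≈-0.493297; I≈18.292335, D=e−e_prev≈-3.835735; u=3/2·(-0.493297)+1·18.292335+1/4·(-3.835735)≈16.593456; next y=-2/5·5.493297+1/4·16.593456≈1.951045
n=8: y≈1.951045, sp=5, e=sp−y≈3.048955; I≈21.341289, D=e−e_prev≈3.542251; u=3/2·3.048955+1·21.341289+1/4·3.542251≈26.800284; next y=-2/5·1.951045+1/4·26.800284≈5.919653
n=9: y≈5.919653, sp=5, e=sp−y≈-0.919653; I≈20.421636, D=e−e_prev≈-3.968608; u=3/2·(-0.919653)+1·20.421636+1/4·(-3.968608)≈18.050005; next y=-2/5·5.919653+1/4·18.050005≈2.144640
n=10: y≈2.144640, sp=5, e=sp−y≈2.855360; I≈23.276996, D=e−e_prev≈3.775013; u=3/2·2.855360+1·23.276996+1/4·3.775013≈28.503789; next y=-2/5·2.144640+1/4·28.503789≈6.268091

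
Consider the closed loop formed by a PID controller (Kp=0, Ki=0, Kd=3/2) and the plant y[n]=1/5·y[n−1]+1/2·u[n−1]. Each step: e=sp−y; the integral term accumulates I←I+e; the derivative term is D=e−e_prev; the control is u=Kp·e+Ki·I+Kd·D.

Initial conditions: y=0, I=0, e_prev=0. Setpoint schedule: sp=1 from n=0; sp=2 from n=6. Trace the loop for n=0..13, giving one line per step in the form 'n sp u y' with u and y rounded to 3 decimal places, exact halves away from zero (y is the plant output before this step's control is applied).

0 1 1.500 0.000
1 1 -1.125 0.750
2 1 1.744 -0.413
3 1 -1.803 0.789
4 1 2.299 -0.744
5 1 -2.617 1.001
6 2 4.664 -1.108
7 2 -4.828 2.110
8 2 6.153 -1.992
9 2 -7.005 2.678
10 2 8.467 -2.967
11 2 -9.911 3.640
12 2 11.801 -4.227
13 2 -13.924 5.055

(exact arithmetic carried between steps; '≈' marks a value shown rounded to 6 d.p. or computed from one; I and e_prev carry over from the previous line; the table rounds u and y to 3 d.p., halves away from zero)
n=0: y=0, sp=1, e=sp−y=1; I=1, D=e−e_prev=1; u=0·1+0·1+3/2·1=1.5; next y=1/5·0+1/2·1.5=0.75
n=1: y=0.75, sp=1, e=sp−y=0.25; I=1.25, D=e−e_prev=-0.75; u=0·0.25+0·1.25+3/2·(-0.75)=-1.125; next y=1/5·0.75+1/2·(-1.125)=-0.4125
n=2: y=-0.4125, sp=1, e=sp−y=1.4125; I=2.6625, D=e−e_prev=1.1625; u=0·1.4125+0·2.6625+3/2·1.1625=1.74375; next y=1/5·(-0.4125)+1/2·1.74375=0.789375
n=3: y=0.789375, sp=1, e=sp−y=0.210625; I=2.873125, D=e−e_prev=-1.201875; u=0·0.210625+0·2.873125+3/2·(-1.201875)≈-1.802813; next y=1/5·0.789375+1/2·(-1.802813)≈-0.743531
n=4: y≈-0.743531, sp=1, e=sp−y≈1.743531; I≈4.616656, D=e−e_prev≈1.532906; u=0·1.743531+0·4.616656+3/2·1.532906≈2.299359; next y=1/5·(-0.743531)+1/2·2.299359≈1.000973
n=5: y≈1.000973, sp=1, e=sp−y≈-0.000973; I≈4.615683, D=e−e_prev≈-1.744505; u=0·(-0.000973)+0·4.615683+3/2·(-1.744505)≈-2.616757; next y=1/5·1.000973+1/2·(-2.616757)≈-1.108184
n=6: y≈-1.108184, sp=2, e=sp−y≈3.108184; I≈7.723867, D=e−e_prev≈3.109157; u=0·3.108184+0·7.723867+3/2·3.109157≈4.663736; next y=1/5·(-1.108184)+1/2·4.663736≈2.110231
n=7: y≈2.110231, sp=2, e=sp−y≈-0.110231; I≈7.613635, D=e−e_prev≈-3.218415; u=0·(-0.110231)+0·7.613635+3/2·(-3.218415)≈-4.827623; next y=1/5·2.110231+1/2·(-4.827623)≈-1.991765
n=8: y≈-1.991765, sp=2, e=sp−y≈3.991765; I≈11.605400, D=e−e_prev≈4.101996; u=0·3.991765+0·11.605400+3/2·4.101996≈6.152994; next y=1/5·(-1.991765)+1/2·6.152994≈2.678144
n=9: y≈2.678144, sp=2, e=sp−y≈-0.678144; I≈10.927256, D=e−e_prev≈-4.669909; u=0·(-0.678144)+0·10.927256+3/2·(-4.669909)≈-7.004864; next y=1/5·2.678144+1/2·(-7.004864)≈-2.966803
n=10: y≈-2.966803, sp=2, e=sp−y≈4.966803; I≈15.894059, D=e−e_prev≈5.644947; u=0·4.966803+0·15.894059+3/2·5.644947≈8.467421; next y=1/5·(-2.966803)+1/2·8.467421≈3.640350
n=11: y≈3.640350, sp=2, e=sp−y≈-1.640350; I≈14.253710, D=e−e_prev≈-6.607153; u=0·(-1.640350)+0·14.253710+3/2·(-6.607153)≈-9.910729; next y=1/5·3.640350+1/2·(-9.910729)≈-4.227295
n=12: y≈-4.227295, sp=2, e=sp−y≈6.227295; I≈20.481004, D=e−e_prev≈7.867644; u=0·6.227295+0·20.481004+3/2·7.867644≈11.801467; next y=1/5·(-4.227295)+1/2·11.801467≈5.055274
n=13: y≈5.055274, sp=2, e=sp−y≈-3.055274; I≈17.425730, D=e−e_prev≈-9.282569; u=0·(-3.055274)+0·17.425730+3/2·(-9.282569)≈-13.923854; next y=1/5·5.055274+1/2·(-13.923854)≈-5.950872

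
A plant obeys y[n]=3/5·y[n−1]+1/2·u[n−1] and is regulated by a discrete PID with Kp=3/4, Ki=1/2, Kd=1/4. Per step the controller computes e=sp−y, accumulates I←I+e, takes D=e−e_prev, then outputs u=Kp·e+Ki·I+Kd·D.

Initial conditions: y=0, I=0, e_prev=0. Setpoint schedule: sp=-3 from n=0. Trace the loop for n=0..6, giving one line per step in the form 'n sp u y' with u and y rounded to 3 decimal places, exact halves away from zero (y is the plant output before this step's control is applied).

(exact arithmetic carried between steps; '≈' marks a value shown rounded to 6 d.p. or computed from one; I and e_prev carry over from the previous line; the table rounds u and y to 3 d.p., halves away from zero)
n=0: y=0, sp=-3, e=sp−y=-3; I=-3, D=e−e_prev=-3; u=3/4·(-3)+1/2·(-3)+1/4·(-3)=-4.5; next y=3/5·0+1/2·(-4.5)=-2.25
n=1: y=-2.25, sp=-3, e=sp−y=-0.75; I=-3.75, D=e−e_prev=2.25; u=3/4·(-0.75)+1/2·(-3.75)+1/4·2.25=-1.875; next y=3/5·(-2.25)+1/2·(-1.875)=-2.2875
n=2: y=-2.2875, sp=-3, e=sp−y=-0.7125; I=-4.4625, D=e−e_prev=0.0375; u=3/4·(-0.7125)+1/2·(-4.4625)+1/4·0.0375=-2.75625; next y=3/5·(-2.2875)+1/2·(-2.75625)=-2.750625
n=3: y=-2.750625, sp=-3, e=sp−y=-0.249375; I=-4.711875, D=e−e_prev=0.463125; u=3/4·(-0.249375)+1/2·(-4.711875)+1/4·0.463125≈-2.427188; next y=3/5·(-2.750625)+1/2·(-2.427188)≈-2.863969
n=4: y≈-2.863969, sp=-3, e=sp−y≈-0.136031; I≈-4.847906, D=e−e_prev≈0.113344; u=3/4·(-0.136031)+1/2·(-4.847906)+1/4·0.113344≈-2.497641; next y=3/5·(-2.863969)+1/2·(-2.497641)≈-2.967202
n=5: y≈-2.967202, sp=-3, e=sp−y≈-0.032798; I≈-4.880705, D=e−e_prev≈0.103233; u=3/4·(-0.032798)+1/2·(-4.880705)+1/4·0.103233≈-2.439143; next y=3/5·(-2.967202)+1/2·(-2.439143)≈-2.999892
n=6: y≈-2.999892, sp=-3, e=sp−y≈-0.000108; I≈-4.880812, D=e−e_prev≈0.032691; u=3/4·(-0.000108)+1/2·(-4.880812)+1/4·0.032691≈-2.432314; next y=3/5·(-2.999892)+1/2·(-2.432314)≈-3.016093

0 -3 -4.500 0.000
1 -3 -1.875 -2.250
2 -3 -2.756 -2.288
3 -3 -2.427 -2.751
4 -3 -2.498 -2.864
5 -3 -2.439 -2.967
6 -3 -2.432 -3.000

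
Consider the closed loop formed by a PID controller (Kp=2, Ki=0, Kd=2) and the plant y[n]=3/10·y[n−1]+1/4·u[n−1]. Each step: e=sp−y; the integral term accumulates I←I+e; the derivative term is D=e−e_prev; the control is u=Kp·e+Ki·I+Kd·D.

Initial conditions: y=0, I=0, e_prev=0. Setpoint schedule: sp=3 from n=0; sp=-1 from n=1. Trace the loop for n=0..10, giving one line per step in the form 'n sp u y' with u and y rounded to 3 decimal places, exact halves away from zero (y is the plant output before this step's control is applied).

0 3 12.000 0.000
1 -1 -22.000 3.000
2 -1 22.400 -4.600
3 -1 -28.080 4.220
4 -1 29.456 -5.754
5 -1 -36.059 5.638
6 -1 38.569 -7.323
7 -1 -46.428 7.445
8 -1 50.384 -9.373
9 -1 -59.883 9.784
10 -1 65.710 -12.036

(exact arithmetic carried between steps; '≈' marks a value shown rounded to 6 d.p. or computed from one; I and e_prev carry over from the previous line; the table rounds u and y to 3 d.p., halves away from zero)
n=0: y=0, sp=3, e=sp−y=3; I=3, D=e−e_prev=3; u=2·3+0·3+2·3=12; next y=3/10·0+1/4·12=3
n=1: y=3, sp=-1, e=sp−y=-4; I=-1, D=e−e_prev=-7; u=2·(-4)+0·(-1)+2·(-7)=-22; next y=3/10·3+1/4·(-22)=-4.6
n=2: y=-4.6, sp=-1, e=sp−y=3.6; I=2.6, D=e−e_prev=7.6; u=2·3.6+0·2.6+2·7.6=22.4; next y=3/10·(-4.6)+1/4·22.4=4.22
n=3: y=4.22, sp=-1, e=sp−y=-5.22; I=-2.62, D=e−e_prev=-8.82; u=2·(-5.22)+0·(-2.62)+2·(-8.82)=-28.08; next y=3/10·4.22+1/4·(-28.08)=-5.754
n=4: y=-5.754, sp=-1, e=sp−y=4.754; I=2.134, D=e−e_prev=9.974; u=2·4.754+0·2.134+2·9.974=29.456; next y=3/10·(-5.754)+1/4·29.456=5.6378
n=5: y=5.6378, sp=-1, e=sp−y=-6.6378; I=-4.5038, D=e−e_prev=-11.3918; u=2·(-6.6378)+0·(-4.5038)+2·(-11.3918)=-36.0592; next y=3/10·5.6378+1/4·(-36.0592)=-7.32346
n=6: y=-7.32346, sp=-1, e=sp−y=6.32346; I=1.81966, D=e−e_prev=12.96126; u=2·6.32346+0·1.81966+2·12.96126=38.56944; next y=3/10·(-7.32346)+1/4·38.56944=7.445322
n=7: y=7.445322, sp=-1, e=sp−y=-8.445322; I=-6.625662, D=e−e_prev=-14.768782; u=2·(-8.445322)+0·(-6.625662)+2·(-14.768782)=-46.428208; next y=3/10·7.445322+1/4·(-46.428208)≈-9.373455
n=8: y≈-9.373455, sp=-1, e=sp−y≈8.373455; I≈1.747793, D=e−e_prev≈16.818777; u=2·8.373455+0·1.747793+2·16.818777≈50.384466; next y=3/10·(-9.373455)+1/4·50.384466≈9.784080
n=9: y≈9.784080, sp=-1, e=sp−y≈-10.784080; I≈-9.036286, D=e−e_prev≈-19.157535; u=2·(-10.784080)+0·(-9.036286)+2·(-19.157535)≈-59.883230; next y=3/10·9.784080+1/4·(-59.883230)≈-12.035584
n=10: y≈-12.035584, sp=-1, e=sp−y≈11.035584; I≈1.999297, D=e−e_prev≈21.819663; u=2·11.035584+0·1.999297+2·21.819663≈65.710494; next y=3/10·(-12.035584)+1/4·65.710494≈12.816948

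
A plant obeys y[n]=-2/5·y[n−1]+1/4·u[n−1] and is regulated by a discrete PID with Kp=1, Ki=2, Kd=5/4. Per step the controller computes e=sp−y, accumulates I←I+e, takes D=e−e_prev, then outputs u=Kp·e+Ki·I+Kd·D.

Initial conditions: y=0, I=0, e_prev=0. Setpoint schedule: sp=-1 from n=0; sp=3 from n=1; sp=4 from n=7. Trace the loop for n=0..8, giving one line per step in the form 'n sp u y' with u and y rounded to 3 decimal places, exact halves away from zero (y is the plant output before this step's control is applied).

0 -1 -4.250 0.000
1 3 16.516 -1.063
2 3 -5.557 4.554
3 3 31.356 -3.211
4 3 -18.349 9.123
5 3 58.601 -8.236
6 3 -51.896 17.945
7 4 117.103 -20.152
8 4 -127.791 37.337

(exact arithmetic carried between steps; '≈' marks a value shown rounded to 6 d.p. or computed from one; I and e_prev carry over from the previous line; the table rounds u and y to 3 d.p., halves away from zero)
n=0: y=0, sp=-1, e=sp−y=-1; I=-1, D=e−e_prev=-1; u=1·(-1)+2·(-1)+5/4·(-1)=-4.25; next y=-2/5·0+1/4·(-4.25)=-1.0625
n=1: y=-1.0625, sp=3, e=sp−y=4.0625; I=3.0625, D=e−e_prev=5.0625; u=1·4.0625+2·3.0625+5/4·5.0625=16.515625; next y=-2/5·(-1.0625)+1/4·16.515625≈4.553906
n=2: y≈4.553906, sp=3, e=sp−y≈-1.553906; I≈1.508594, D=e−e_prev≈-5.616406; u=1·(-1.553906)+2·1.508594+5/4·(-5.616406)≈-5.557227; next y=-2/5·4.553906+1/4·(-5.557227)≈-3.210869
n=3: y≈-3.210869, sp=3, e=sp−y≈6.210869; I≈7.719463, D=e−e_prev≈7.764775; u=1·6.210869+2·7.719463+5/4·7.764775≈31.355764; next y=-2/5·(-3.210869)+1/4·31.355764≈9.123289
n=4: y≈9.123289, sp=3, e=sp−y≈-6.123289; I≈1.596174, D=e−e_prev≈-12.334158; u=1·(-6.123289)+2·1.596174+5/4·(-12.334158)≈-18.348638; next y=-2/5·9.123289+1/4·(-18.348638)≈-8.236475
n=5: y≈-8.236475, sp=3, e=sp−y≈11.236475; I≈12.832649, D=e−e_prev≈17.359764; u=1·11.236475+2·12.832649+5/4·17.359764≈58.601477; next y=-2/5·(-8.236475)+1/4·58.601477≈17.944959
n=6: y≈17.944959, sp=3, e=sp−y≈-14.944959; I≈-2.112310, D=e−e_prev≈-26.181434; u=1·(-14.944959)+2·(-2.112310)+5/4·(-26.181434)≈-51.896373; next y=-2/5·17.944959+1/4·(-51.896373)≈-20.152077
n=7: y≈-20.152077, sp=4, e=sp−y≈24.152077; I≈22.039767, D=e−e_prev≈39.097036; u=1·24.152077+2·22.039767+5/4·39.097036≈117.102905; next y=-2/5·(-20.152077)+1/4·117.102905≈37.336557
n=8: y≈37.336557, sp=4, e=sp−y≈-33.336557; I≈-11.296790, D=e−e_prev≈-57.488634; u=1·(-33.336557)+2·(-11.296790)+5/4·(-57.488634)≈-127.790931; next y=-2/5·37.336557+1/4·(-127.790931)≈-46.882355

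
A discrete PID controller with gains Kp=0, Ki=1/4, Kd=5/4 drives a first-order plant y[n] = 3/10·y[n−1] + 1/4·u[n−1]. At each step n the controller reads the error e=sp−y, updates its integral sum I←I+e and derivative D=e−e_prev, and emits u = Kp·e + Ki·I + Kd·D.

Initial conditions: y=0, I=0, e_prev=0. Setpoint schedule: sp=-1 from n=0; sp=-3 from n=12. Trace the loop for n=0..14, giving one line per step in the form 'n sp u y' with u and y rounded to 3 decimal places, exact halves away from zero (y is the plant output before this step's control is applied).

0 -1 -1.500 0.000
1 -1 0.063 -0.375
2 -1 -0.980 -0.097
3 -1 -0.592 -0.274
4 -1 -1.061 -0.230
5 -1 -1.042 -0.334
6 -1 -1.299 -0.361
7 -1 -1.384 -0.433
8 -1 -1.551 -0.476
9 -1 -1.654 -0.531
10 -1 -1.777 -0.573
11 -1 -1.871 -0.616
12 -3 -4.966 -0.653
13 -3 -1.922 -1.437
14 -3 -4.082 -0.912

(exact arithmetic carried between steps; '≈' marks a value shown rounded to 6 d.p. or computed from one; I and e_prev carry over from the previous line; the table rounds u and y to 3 d.p., halves away from zero)
n=0: y=0, sp=-1, e=sp−y=-1; I=-1, D=e−e_prev=-1; u=0·(-1)+1/4·(-1)+5/4·(-1)=-1.5; next y=3/10·0+1/4·(-1.5)=-0.375
n=1: y=-0.375, sp=-1, e=sp−y=-0.625; I=-1.625, D=e−e_prev=0.375; u=0·(-0.625)+1/4·(-1.625)+5/4·0.375=0.0625; next y=3/10·(-0.375)+1/4·0.0625=-0.096875
n=2: y=-0.096875, sp=-1, e=sp−y=-0.903125; I=-2.528125, D=e−e_prev=-0.278125; u=0·(-0.903125)+1/4·(-2.528125)+5/4·(-0.278125)≈-0.979688; next y=3/10·(-0.096875)+1/4·(-0.979688)≈-0.273984
n=3: y≈-0.273984, sp=-1, e=sp−y≈-0.726016; I≈-3.254141, D=e−e_prev≈0.177109; u=0·(-0.726016)+1/4·(-3.254141)+5/4·0.177109≈-0.592148; next y=3/10·(-0.273984)+1/4·(-0.592148)≈-0.230232
n=4: y≈-0.230232, sp=-1, e=sp−y≈-0.769768; I≈-4.023908, D=e−e_prev≈-0.043752; u=0·(-0.769768)+1/4·(-4.023908)+5/4·(-0.043752)≈-1.060667; next y=3/10·(-0.230232)+1/4·(-1.060667)≈-0.334236
n=5: y≈-0.334236, sp=-1, e=sp−y≈-0.665764; I≈-4.689672, D=e−e_prev≈0.104004; u=0·(-0.665764)+1/4·(-4.689672)+5/4·0.104004≈-1.042413; next y=3/10·(-0.334236)+1/4·(-1.042413)≈-0.360874
n=6: y≈-0.360874, sp=-1, e=sp−y≈-0.639126; I≈-5.328798, D=e−e_prev≈0.026638; u=0·(-0.639126)+1/4·(-5.328798)+5/4·0.026638≈-1.298902; next y=3/10·(-0.360874)+1/4·(-1.298902)≈-0.432988
n=7: y≈-0.432988, sp=-1, e=sp−y≈-0.567012; I≈-5.895810, D=e−e_prev≈0.072114; u=0·(-0.567012)+1/4·(-5.895810)+5/4·0.072114≈-1.383810; next y=3/10·(-0.432988)+1/4·(-1.383810)≈-0.475849
n=8: y≈-0.475849, sp=-1, e=sp−y≈-0.524151; I≈-6.419961, D=e−e_prev≈0.042861; u=0·(-0.524151)+1/4·(-6.419961)+5/4·0.042861≈-1.551414; next y=3/10·(-0.475849)+1/4·(-1.551414)≈-0.530608
n=9: y≈-0.530608, sp=-1, e=sp−y≈-0.469392; I≈-6.889353, D=e−e_prev≈0.054759; u=0·(-0.469392)+1/4·(-6.889353)+5/4·0.054759≈-1.653889; next y=3/10·(-0.530608)+1/4·(-1.653889)≈-0.572655
n=10: y≈-0.572655, sp=-1, e=sp−y≈-0.427345; I≈-7.316698, D=e−e_prev≈0.042047; u=0·(-0.427345)+1/4·(-7.316698)+5/4·0.042047≈-1.776616; next y=3/10·(-0.572655)+1/4·(-1.776616)≈-0.615950
n=11: y≈-0.615950, sp=-1, e=sp−y≈-0.384050; I≈-7.700747, D=e−e_prev≈0.043296; u=0·(-0.384050)+1/4·(-7.700747)+5/4·0.043296≈-1.871067; next y=3/10·(-0.615950)+1/4·(-1.871067)≈-0.652552
n=12: y≈-0.652552, sp=-3, e=sp−y≈-2.347448; I≈-10.048196, D=e−e_prev≈-1.963399; u=0·(-2.347448)+1/4·(-10.048196)+5/4·(-1.963399)≈-4.966297; next y=3/10·(-0.652552)+1/4·(-4.966297)≈-1.437340
n=13: y≈-1.437340, sp=-3, e=sp−y≈-1.562660; I≈-11.610856, D=e−e_prev≈0.784788; u=0·(-1.562660)+1/4·(-11.610856)+5/4·0.784788≈-1.921729; next y=3/10·(-1.437340)+1/4·(-1.921729)≈-0.911634
n=14: y≈-0.911634, sp=-3, e=sp−y≈-2.088366; I≈-13.699221, D=e−e_prev≈-0.525706; u=0·(-2.088366)+1/4·(-13.699221)+5/4·(-0.525706)≈-4.081937; next y=3/10·(-0.911634)+1/4·(-4.081937)≈-1.293975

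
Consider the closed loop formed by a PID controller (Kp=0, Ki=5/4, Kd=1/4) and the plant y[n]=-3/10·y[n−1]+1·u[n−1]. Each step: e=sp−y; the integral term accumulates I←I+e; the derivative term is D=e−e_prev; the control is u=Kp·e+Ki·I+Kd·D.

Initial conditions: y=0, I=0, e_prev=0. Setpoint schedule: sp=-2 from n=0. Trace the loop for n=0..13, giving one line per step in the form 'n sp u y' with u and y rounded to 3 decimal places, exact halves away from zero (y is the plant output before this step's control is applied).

0 -2 -3.000 0.000
1 -2 -0.500 -3.000
2 -2 -5.100 0.400
3 -2 1.180 -5.220
4 -2 -8.149 2.746
5 -2 5.488 -8.973
6 -2 -14.455 8.180
7 -2 14.742 -16.909
8 -2 -27.979 19.814
9 -2 34.540 -33.923
10 -2 -56.951 44.717
11 -2 76.938 -70.366
12 -2 -118.996 98.048
13 -2 167.735 -148.410

(exact arithmetic carried between steps; '≈' marks a value shown rounded to 6 d.p. or computed from one; I and e_prev carry over from the previous line; the table rounds u and y to 3 d.p., halves away from zero)
n=0: y=0, sp=-2, e=sp−y=-2; I=-2, D=e−e_prev=-2; u=0·(-2)+5/4·(-2)+1/4·(-2)=-3; next y=-3/10·0+1·(-3)=-3
n=1: y=-3, sp=-2, e=sp−y=1; I=-1, D=e−e_prev=3; u=0·1+5/4·(-1)+1/4·3=-0.5; next y=-3/10·(-3)+1·(-0.5)=0.4
n=2: y=0.4, sp=-2, e=sp−y=-2.4; I=-3.4, D=e−e_prev=-3.4; u=0·(-2.4)+5/4·(-3.4)+1/4·(-3.4)=-5.1; next y=-3/10·0.4+1·(-5.1)=-5.22
n=3: y=-5.22, sp=-2, e=sp−y=3.22; I=-0.18, D=e−e_prev=5.62; u=0·3.22+5/4·(-0.18)+1/4·5.62=1.18; next y=-3/10·(-5.22)+1·1.18=2.746
n=4: y=2.746, sp=-2, e=sp−y=-4.746; I=-4.926, D=e−e_prev=-7.966; u=0·(-4.746)+5/4·(-4.926)+1/4·(-7.966)=-8.149; next y=-3/10·2.746+1·(-8.149)=-8.9728
n=5: y=-8.9728, sp=-2, e=sp−y=6.9728; I=2.0468, D=e−e_prev=11.7188; u=0·6.9728+5/4·2.0468+1/4·11.7188=5.4882; next y=-3/10·(-8.9728)+1·5.4882=8.18004
n=6: y=8.18004, sp=-2, e=sp−y=-10.18004; I=-8.13324, D=e−e_prev=-17.15284; u=0·(-10.18004)+5/4·(-8.13324)+1/4·(-17.15284)=-14.45476; next y=-3/10·8.18004+1·(-14.45476)=-16.908772
n=7: y=-16.908772, sp=-2, e=sp−y=14.908772; I=6.775532, D=e−e_prev=25.088812; u=0·14.908772+5/4·6.775532+1/4·25.088812=14.741618; next y=-3/10·(-16.908772)+1·14.741618≈19.814250
n=8: y≈19.814250, sp=-2, e=sp−y≈-21.814250; I≈-15.038718, D=e−e_prev≈-36.723022; u=0·(-21.814250)+5/4·(-15.038718)+1/4·(-36.723022)≈-27.979152; next y=-3/10·19.814250+1·(-27.979152)≈-33.923427
n=9: y≈-33.923427, sp=-2, e=sp−y≈31.923427; I≈16.884710, D=e−e_prev≈53.737677; u=0·31.923427+5/4·16.884710+1/4·53.737677≈34.540306; next y=-3/10·(-33.923427)+1·34.540306≈44.717335
n=10: y≈44.717335, sp=-2, e=sp−y≈-46.717335; I≈-29.832625, D=e−e_prev≈-78.640762; u=0·(-46.717335)+5/4·(-29.832625)+1/4·(-78.640762)≈-56.950971; next y=-3/10·44.717335+1·(-56.950971)≈-70.366172
n=11: y≈-70.366172, sp=-2, e=sp−y≈68.366172; I≈38.533547, D=e−e_prev≈115.083506; u=0·68.366172+5/4·38.533547+1/4·115.083506≈76.937810; next y=-3/10·(-70.366172)+1·76.937810≈98.047662
n=12: y≈98.047662, sp=-2, e=sp−y≈-100.047662; I≈-61.514115, D=e−e_prev≈-168.413834; u=0·(-100.047662)+5/4·(-61.514115)+1/4·(-168.413834)≈-118.996102; next y=-3/10·98.047662+1·(-118.996102)≈-148.410401
n=13: y≈-148.410401, sp=-2, e=sp−y≈146.410401; I≈84.896286, D=e−e_prev≈246.458062; u=0·146.410401+5/4·84.896286+1/4·246.458062≈167.734873; next y=-3/10·(-148.410401)+1·167.734873≈212.257993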